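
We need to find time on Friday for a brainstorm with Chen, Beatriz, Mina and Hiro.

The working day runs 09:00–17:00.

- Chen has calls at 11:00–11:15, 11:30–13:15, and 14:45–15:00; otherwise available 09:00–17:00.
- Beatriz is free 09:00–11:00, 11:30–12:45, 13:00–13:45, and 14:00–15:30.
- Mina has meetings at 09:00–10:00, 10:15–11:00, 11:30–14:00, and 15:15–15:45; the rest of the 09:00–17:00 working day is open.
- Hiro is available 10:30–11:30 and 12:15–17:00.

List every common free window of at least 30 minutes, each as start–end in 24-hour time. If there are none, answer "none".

Chen free within 09:00–17:00: 09:00–11:00, 11:15–11:30, 13:15–14:45, 15:00–17:00.
Mina free within 09:00–17:00: 10:00–10:15, 11:00–11:30, 14:00–15:15, 15:45–17:00.
Chen ∩ Beatriz: 09:00–11:00, 13:15–13:45, 14:00–14:45, 15:00–15:30.
Chen ∩ Beatriz ∩ Mina: 10:00–10:15, 14:00–14:45, 15:00–15:15.
Chen ∩ Beatriz ∩ Mina ∩ Hiro: 14:00–14:45, 15:00–15:15.
Windows ≥ 30 min: 14:00–14:45.

14:00–14:45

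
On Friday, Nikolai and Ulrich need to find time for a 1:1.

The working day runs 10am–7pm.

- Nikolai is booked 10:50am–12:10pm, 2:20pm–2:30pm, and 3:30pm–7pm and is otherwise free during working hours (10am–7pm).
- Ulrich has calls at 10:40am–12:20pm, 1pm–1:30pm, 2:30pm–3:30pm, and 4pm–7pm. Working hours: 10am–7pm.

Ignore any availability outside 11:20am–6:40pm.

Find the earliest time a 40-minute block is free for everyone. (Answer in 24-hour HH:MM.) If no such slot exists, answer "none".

Nikolai free within 10:00–19:00: 10:00–10:50, 12:10–14:20, 14:30–15:30.
Ulrich free within 10:00–19:00: 10:00–10:40, 12:20–13:00, 13:30–14:30, 15:30–16:00.
Nikolai ∩ Ulrich: 10:00–10:40, 12:20–13:00, 13:30–14:20.
Restricted to 11:20–18:40: 12:20–13:00, 13:30–14:20.
Windows ≥ 40 min: 12:20–13:00, 13:30–14:20.
Earliest such window starts at 12:20.

12:20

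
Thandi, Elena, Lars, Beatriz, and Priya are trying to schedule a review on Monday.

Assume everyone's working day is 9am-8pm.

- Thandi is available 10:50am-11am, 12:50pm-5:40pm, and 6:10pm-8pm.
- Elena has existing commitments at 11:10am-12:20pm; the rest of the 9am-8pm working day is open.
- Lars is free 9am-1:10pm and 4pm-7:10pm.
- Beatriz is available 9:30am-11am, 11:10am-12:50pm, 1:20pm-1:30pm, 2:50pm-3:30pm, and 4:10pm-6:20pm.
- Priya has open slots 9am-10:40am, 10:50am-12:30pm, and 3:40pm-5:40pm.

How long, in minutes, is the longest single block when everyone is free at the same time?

90 minutes

Elena free within 09:00–20:00: 09:00–11:10, 12:20–20:00.
Thandi ∩ Elena: 10:50–11:00, 12:50–17:40, 18:10–20:00.
Thandi ∩ Elena ∩ Lars: 10:50–11:00, 12:50–13:10, 16:00–17:40, 18:10–19:10.
Thandi ∩ Elena ∩ Lars ∩ Beatriz: 10:50–11:00, 16:10–17:40, 18:10–18:20.
Thandi ∩ Elena ∩ Lars ∩ Beatriz ∩ Priya: 10:50–11:00, 16:10–17:40.
Common window lengths: 10, 90 min; longest is 90.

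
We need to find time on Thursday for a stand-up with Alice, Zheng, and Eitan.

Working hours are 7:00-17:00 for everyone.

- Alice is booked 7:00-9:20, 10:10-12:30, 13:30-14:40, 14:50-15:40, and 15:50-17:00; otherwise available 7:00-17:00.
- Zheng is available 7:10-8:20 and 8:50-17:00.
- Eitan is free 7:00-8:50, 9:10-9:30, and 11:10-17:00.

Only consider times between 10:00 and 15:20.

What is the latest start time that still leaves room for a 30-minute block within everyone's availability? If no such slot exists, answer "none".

Alice free within 07:00–17:00: 09:20–10:10, 12:30–13:30, 14:40–14:50, 15:40–15:50.
Alice ∩ Zheng: 09:20–10:10, 12:30–13:30, 14:40–14:50, 15:40–15:50.
Alice ∩ Zheng ∩ Eitan: 09:20–09:30, 12:30–13:30, 14:40–14:50, 15:40–15:50.
Restricted to 10:00–15:20: 12:30–13:30, 14:40–14:50.
Windows ≥ 30 min: 12:30–13:30.
Latest start in the last window 12:30–13:30 is 13:30 − 30 min = 13:00.

13:00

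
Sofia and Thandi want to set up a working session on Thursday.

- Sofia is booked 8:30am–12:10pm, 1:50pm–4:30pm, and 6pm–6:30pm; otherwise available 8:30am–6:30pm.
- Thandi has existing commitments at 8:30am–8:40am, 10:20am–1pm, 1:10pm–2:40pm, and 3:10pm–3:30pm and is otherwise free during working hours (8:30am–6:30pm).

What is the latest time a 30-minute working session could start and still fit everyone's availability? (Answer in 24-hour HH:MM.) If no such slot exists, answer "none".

17:30

Sofia free within 08:30–18:30: 12:10–13:50, 16:30–18:00.
Thandi free within 08:30–18:30: 08:40–10:20, 13:00–13:10, 14:40–15:10, 15:30–18:30.
Sofia ∩ Thandi: 13:00–13:10, 16:30–18:00.
Windows ≥ 30 min: 16:30–18:00.
Latest start in the last window 16:30–18:00 is 18:00 − 30 min = 17:30.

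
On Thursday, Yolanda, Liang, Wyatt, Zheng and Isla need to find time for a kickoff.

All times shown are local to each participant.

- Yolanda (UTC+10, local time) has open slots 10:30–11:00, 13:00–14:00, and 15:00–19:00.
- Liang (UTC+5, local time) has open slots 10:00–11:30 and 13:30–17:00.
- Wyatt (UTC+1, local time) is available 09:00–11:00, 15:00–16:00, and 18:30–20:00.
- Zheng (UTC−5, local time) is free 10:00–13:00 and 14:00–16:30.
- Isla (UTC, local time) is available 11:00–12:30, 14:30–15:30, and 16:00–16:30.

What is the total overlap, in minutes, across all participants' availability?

Yolanda → UTC: 00:30–01:00, 03:00–04:00, 05:00–09:00.
Liang → UTC: 05:00–06:30, 08:30–12:00.
Wyatt → UTC: 08:00–10:00, 14:00–15:00, 17:30–19:00.
Zheng → UTC: 15:00–18:00, 19:00–21:30.
Isla → UTC: 11:00–12:30, 14:30–15:30, 16:00–16:30.
Yolanda ∩ Liang: 05:00–06:30, 08:30–09:00.
Yolanda ∩ Liang ∩ Wyatt: 08:30–09:00.
Yolanda ∩ Liang ∩ Wyatt ∩ Zheng: (none).
Yolanda ∩ Liang ∩ Wyatt ∩ Zheng ∩ Isla: (none).
Total common minutes: 0.

0 minutes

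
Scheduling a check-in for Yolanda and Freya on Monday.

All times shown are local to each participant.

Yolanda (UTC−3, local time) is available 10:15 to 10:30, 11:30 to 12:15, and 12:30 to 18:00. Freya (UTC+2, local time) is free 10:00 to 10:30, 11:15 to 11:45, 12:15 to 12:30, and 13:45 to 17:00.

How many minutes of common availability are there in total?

Yolanda → UTC: 13:15–13:30, 14:30–15:15, 15:30–21:00.
Freya → UTC: 08:00–08:30, 09:15–09:45, 10:15–10:30, 11:45–15:00.
Yolanda ∩ Freya: 13:15–13:30, 14:30–15:00.
Total common minutes: 15 + 30 = 45.

45 minutes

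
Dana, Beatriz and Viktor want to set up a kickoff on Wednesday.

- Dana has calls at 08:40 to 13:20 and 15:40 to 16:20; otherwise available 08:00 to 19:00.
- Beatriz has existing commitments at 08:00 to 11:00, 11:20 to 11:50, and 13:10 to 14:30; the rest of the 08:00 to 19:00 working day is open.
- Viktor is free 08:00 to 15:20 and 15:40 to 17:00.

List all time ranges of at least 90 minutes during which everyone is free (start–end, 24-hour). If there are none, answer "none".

Dana free within 08:00–19:00: 08:00–08:40, 13:20–15:40, 16:20–19:00.
Beatriz free within 08:00–19:00: 11:00–11:20, 11:50–13:10, 14:30–19:00.
Dana ∩ Beatriz: 14:30–15:40, 16:20–19:00.
Dana ∩ Beatriz ∩ Viktor: 14:30–15:20, 16:20–17:00.
Windows ≥ 90 min: (none).

none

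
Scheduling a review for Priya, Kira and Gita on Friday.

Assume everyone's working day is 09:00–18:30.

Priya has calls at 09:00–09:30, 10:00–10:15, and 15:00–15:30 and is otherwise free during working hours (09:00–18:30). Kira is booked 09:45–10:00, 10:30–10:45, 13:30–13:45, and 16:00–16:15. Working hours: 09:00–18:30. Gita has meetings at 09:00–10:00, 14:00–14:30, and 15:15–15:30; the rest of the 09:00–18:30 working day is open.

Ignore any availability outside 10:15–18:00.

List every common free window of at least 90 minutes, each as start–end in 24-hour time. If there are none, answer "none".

Priya free within 09:00–18:30: 09:30–10:00, 10:15–15:00, 15:30–18:30.
Kira free within 09:00–18:30: 09:00–09:45, 10:00–10:30, 10:45–13:30, 13:45–16:00, 16:15–18:30.
Gita free within 09:00–18:30: 10:00–14:00, 14:30–15:15, 15:30–18:30.
Priya ∩ Kira: 09:30–09:45, 10:15–10:30, 10:45–13:30, 13:45–15:00, 15:30–16:00, 16:15–18:30.
Priya ∩ Kira ∩ Gita: 10:15–10:30, 10:45–13:30, 13:45–14:00, 14:30–15:00, 15:30–16:00, 16:15–18:30.
Restricted to 10:15–18:00: 10:15–10:30, 10:45–13:30, 13:45–14:00, 14:30–15:00, 15:30–16:00, 16:15–18:00.
Windows ≥ 90 min: 10:45–13:30, 16:15–18:00.

10:45–13:30, 16:15–18:00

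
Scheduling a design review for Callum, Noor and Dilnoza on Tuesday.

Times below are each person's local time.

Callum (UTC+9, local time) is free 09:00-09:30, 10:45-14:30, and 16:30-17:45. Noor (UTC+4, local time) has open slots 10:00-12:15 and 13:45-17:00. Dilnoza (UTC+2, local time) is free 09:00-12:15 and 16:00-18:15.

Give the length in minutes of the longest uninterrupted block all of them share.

45 minutes

Callum → UTC: 00:00–00:30, 01:45–05:30, 07:30–08:45.
Noor → UTC: 06:00–08:15, 09:45–13:00.
Dilnoza → UTC: 07:00–10:15, 14:00–16:15.
Callum ∩ Noor: 07:30–08:15.
Callum ∩ Noor ∩ Dilnoza: 07:30–08:15.
Single common window of 45 minutes.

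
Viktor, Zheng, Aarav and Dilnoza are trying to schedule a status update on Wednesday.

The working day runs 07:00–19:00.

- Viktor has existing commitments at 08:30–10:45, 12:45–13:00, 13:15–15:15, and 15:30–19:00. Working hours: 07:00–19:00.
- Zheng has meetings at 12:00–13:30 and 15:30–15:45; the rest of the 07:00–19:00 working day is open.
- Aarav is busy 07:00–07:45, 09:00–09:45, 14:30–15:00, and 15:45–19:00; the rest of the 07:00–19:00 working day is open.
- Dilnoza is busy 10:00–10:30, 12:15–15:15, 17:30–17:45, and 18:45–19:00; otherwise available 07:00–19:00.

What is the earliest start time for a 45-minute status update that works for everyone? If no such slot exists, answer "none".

Viktor free within 07:00–19:00: 07:00–08:30, 10:45–12:45, 13:00–13:15, 15:15–15:30.
Zheng free within 07:00–19:00: 07:00–12:00, 13:30–15:30, 15:45–19:00.
Aarav free within 07:00–19:00: 07:45–09:00, 09:45–14:30, 15:00–15:45.
Dilnoza free within 07:00–19:00: 07:00–10:00, 10:30–12:15, 15:15–17:30, 17:45–18:45.
Viktor ∩ Zheng: 07:00–08:30, 10:45–12:00, 15:15–15:30.
Viktor ∩ Zheng ∩ Aarav: 07:45–08:30, 10:45–12:00, 15:15–15:30.
Viktor ∩ Zheng ∩ Aarav ∩ Dilnoza: 07:45–08:30, 10:45–12:00, 15:15–15:30.
Windows ≥ 45 min: 07:45–08:30, 10:45–12:00.
Earliest such window starts at 07:45.

07:45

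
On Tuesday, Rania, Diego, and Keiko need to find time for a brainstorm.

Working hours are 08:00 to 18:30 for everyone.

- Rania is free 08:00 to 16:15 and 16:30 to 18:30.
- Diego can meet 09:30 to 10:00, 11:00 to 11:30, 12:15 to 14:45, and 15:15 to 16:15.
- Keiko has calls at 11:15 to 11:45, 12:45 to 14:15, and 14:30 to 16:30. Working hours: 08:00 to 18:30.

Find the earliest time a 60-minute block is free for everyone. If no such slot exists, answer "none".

Keiko free within 08:00–18:30: 08:00–11:15, 11:45–12:45, 14:15–14:30, 16:30–18:30.
Rania ∩ Diego: 09:30–10:00, 11:00–11:30, 12:15–14:45, 15:15–16:15.
Rania ∩ Diego ∩ Keiko: 09:30–10:00, 11:00–11:15, 12:15–12:45, 14:15–14:30.
Windows ≥ 60 min: (none).

none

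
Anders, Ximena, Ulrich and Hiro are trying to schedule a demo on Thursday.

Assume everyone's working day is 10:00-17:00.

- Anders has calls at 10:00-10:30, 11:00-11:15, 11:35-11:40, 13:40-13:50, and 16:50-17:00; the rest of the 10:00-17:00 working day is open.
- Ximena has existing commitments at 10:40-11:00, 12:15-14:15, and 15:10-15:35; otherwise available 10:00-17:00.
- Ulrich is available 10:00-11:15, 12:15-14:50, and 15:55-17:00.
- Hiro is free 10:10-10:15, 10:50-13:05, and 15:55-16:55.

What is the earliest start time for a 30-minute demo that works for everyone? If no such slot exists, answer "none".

15:55

Anders free within 10:00–17:00: 10:30–11:00, 11:15–11:35, 11:40–13:40, 13:50–16:50.
Ximena free within 10:00–17:00: 10:00–10:40, 11:00–12:15, 14:15–15:10, 15:35–17:00.
Anders ∩ Ximena: 10:30–10:40, 11:15–11:35, 11:40–12:15, 14:15–15:10, 15:35–16:50.
Anders ∩ Ximena ∩ Ulrich: 10:30–10:40, 14:15–14:50, 15:55–16:50.
Anders ∩ Ximena ∩ Ulrich ∩ Hiro: 15:55–16:50.
Windows ≥ 30 min: 15:55–16:50.
Earliest such window starts at 15:55.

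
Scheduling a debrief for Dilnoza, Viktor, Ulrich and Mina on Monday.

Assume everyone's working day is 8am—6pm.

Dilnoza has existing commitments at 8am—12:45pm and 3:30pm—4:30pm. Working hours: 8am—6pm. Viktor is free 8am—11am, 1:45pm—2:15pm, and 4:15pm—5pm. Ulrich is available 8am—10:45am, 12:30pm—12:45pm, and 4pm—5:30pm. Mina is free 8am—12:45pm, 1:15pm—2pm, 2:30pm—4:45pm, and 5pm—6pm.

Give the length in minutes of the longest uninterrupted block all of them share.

15 minutes

Dilnoza free within 08:00–18:00: 12:45–15:30, 16:30–18:00.
Dilnoza ∩ Viktor: 13:45–14:15, 16:30–17:00.
Dilnoza ∩ Viktor ∩ Ulrich: 16:30–17:00.
Dilnoza ∩ Viktor ∩ Ulrich ∩ Mina: 16:30–16:45.
Single common window of 15 minutes.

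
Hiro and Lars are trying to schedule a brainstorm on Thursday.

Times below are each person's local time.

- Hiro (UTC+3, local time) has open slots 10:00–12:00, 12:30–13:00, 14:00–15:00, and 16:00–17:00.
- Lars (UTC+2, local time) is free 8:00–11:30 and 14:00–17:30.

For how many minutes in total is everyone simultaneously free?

Hiro → UTC: 07:00–09:00, 09:30–10:00, 11:00–12:00, 13:00–14:00.
Lars → UTC: 06:00–09:30, 12:00–15:30.
Hiro ∩ Lars: 07:00–09:00, 13:00–14:00.
Total common minutes: 120 + 60 = 180.

180 minutes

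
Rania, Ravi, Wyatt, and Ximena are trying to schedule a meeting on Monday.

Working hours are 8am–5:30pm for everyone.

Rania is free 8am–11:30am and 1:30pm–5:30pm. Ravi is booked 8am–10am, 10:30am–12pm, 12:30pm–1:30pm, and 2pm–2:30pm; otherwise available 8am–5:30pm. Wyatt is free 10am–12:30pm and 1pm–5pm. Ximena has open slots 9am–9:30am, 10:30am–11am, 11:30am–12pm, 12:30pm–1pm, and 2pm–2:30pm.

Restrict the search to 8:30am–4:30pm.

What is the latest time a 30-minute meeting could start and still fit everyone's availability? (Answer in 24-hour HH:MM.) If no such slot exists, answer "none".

Ravi free within 08:00–17:30: 10:00–10:30, 12:00–12:30, 13:30–14:00, 14:30–17:30.
Rania ∩ Ravi: 10:00–10:30, 13:30–14:00, 14:30–17:30.
Rania ∩ Ravi ∩ Wyatt: 10:00–10:30, 13:30–14:00, 14:30–17:00.
Rania ∩ Ravi ∩ Wyatt ∩ Ximena: (none).
Restricted to 08:30–16:30: (none).
Windows ≥ 30 min: (none).

none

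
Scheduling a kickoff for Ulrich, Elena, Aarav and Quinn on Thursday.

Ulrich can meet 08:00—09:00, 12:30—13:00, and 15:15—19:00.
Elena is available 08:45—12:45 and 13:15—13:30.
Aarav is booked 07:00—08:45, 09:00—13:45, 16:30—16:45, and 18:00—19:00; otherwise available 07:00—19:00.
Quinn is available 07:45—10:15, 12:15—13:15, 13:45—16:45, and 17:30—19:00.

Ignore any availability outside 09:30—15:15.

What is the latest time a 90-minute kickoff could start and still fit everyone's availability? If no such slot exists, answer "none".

none

Aarav free within 07:00–19:00: 08:45–09:00, 13:45–16:30, 16:45–18:00.
Ulrich ∩ Elena: 08:45–09:00, 12:30–12:45.
Ulrich ∩ Elena ∩ Aarav: 08:45–09:00.
Ulrich ∩ Elena ∩ Aarav ∩ Quinn: 08:45–09:00.
Restricted to 09:30–15:15: (none).
Windows ≥ 90 min: (none).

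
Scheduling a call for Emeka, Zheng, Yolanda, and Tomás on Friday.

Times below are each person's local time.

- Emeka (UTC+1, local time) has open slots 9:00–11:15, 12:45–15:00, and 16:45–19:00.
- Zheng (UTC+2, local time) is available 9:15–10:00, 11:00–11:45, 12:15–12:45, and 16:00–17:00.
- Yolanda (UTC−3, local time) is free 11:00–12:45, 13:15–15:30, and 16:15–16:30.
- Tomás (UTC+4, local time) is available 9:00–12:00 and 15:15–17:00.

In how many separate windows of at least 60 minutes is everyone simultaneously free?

Emeka → UTC: 08:00–10:15, 11:45–14:00, 15:45–18:00.
Zheng → UTC: 07:15–08:00, 09:00–09:45, 10:15–10:45, 14:00–15:00.
Yolanda → UTC: 14:00–15:45, 16:15–18:30, 19:15–19:30.
Tomás → UTC: 05:00–08:00, 11:15–13:00.
Emeka ∩ Zheng: 09:00–09:45.
Emeka ∩ Zheng ∩ Yolanda: (none).
Emeka ∩ Zheng ∩ Yolanda ∩ Tomás: (none).
Windows ≥ 60 min: (none).
That's 0 windows.

0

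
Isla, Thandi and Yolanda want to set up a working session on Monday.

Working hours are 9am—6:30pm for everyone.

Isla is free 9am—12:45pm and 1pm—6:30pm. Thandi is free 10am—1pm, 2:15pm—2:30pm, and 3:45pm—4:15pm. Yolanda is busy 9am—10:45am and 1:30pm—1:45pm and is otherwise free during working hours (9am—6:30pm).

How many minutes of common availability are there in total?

Yolanda free within 09:00–18:30: 10:45–13:30, 13:45–18:30.
Isla ∩ Thandi: 10:00–12:45, 14:15–14:30, 15:45–16:15.
Isla ∩ Thandi ∩ Yolanda: 10:45–12:45, 14:15–14:30, 15:45–16:15.
Total common minutes: 120 + 15 + 30 = 165.

165 minutes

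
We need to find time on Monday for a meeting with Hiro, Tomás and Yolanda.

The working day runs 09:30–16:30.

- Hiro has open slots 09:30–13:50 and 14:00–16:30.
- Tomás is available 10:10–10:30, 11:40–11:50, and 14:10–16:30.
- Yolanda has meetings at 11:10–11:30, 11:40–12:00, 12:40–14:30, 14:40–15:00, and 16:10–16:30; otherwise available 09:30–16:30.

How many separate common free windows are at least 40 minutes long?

1

Yolanda free within 09:30–16:30: 09:30–11:10, 11:30–11:40, 12:00–12:40, 14:30–14:40, 15:00–16:10.
Hiro ∩ Tomás: 10:10–10:30, 11:40–11:50, 14:10–16:30.
Hiro ∩ Tomás ∩ Yolanda: 10:10–10:30, 14:30–14:40, 15:00–16:10.
Windows ≥ 40 min: 15:00–16:10.
That's 1 window.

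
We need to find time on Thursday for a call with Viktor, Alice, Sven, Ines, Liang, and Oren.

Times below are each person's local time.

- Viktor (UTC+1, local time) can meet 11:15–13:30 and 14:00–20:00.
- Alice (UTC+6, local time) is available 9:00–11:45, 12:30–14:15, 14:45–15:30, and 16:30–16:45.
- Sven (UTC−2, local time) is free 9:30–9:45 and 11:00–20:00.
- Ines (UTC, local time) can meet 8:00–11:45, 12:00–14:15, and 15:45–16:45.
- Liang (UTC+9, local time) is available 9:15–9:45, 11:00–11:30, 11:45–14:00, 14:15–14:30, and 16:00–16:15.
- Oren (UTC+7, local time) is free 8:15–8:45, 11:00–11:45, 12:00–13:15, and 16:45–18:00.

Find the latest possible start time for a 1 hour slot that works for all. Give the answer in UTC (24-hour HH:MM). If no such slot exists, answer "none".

none

Viktor → UTC: 10:15–12:30, 13:00–19:00.
Alice → UTC: 03:00–05:45, 06:30–08:15, 08:45–09:30, 10:30–10:45.
Sven → UTC: 11:30–11:45, 13:00–22:00.
Ines → UTC: 08:00–11:45, 12:00–14:15, 15:45–16:45.
Liang → UTC: 00:15–00:45, 02:00–02:30, 02:45–05:00, 05:15–05:30, 07:00–07:15.
Oren → UTC: 01:15–01:45, 04:00–04:45, 05:00–06:15, 09:45–11:00.
Viktor ∩ Alice: 10:30–10:45.
Viktor ∩ Alice ∩ Sven: (none).
Viktor ∩ Alice ∩ Sven ∩ Ines: (none).
Viktor ∩ Alice ∩ Sven ∩ Ines ∩ Liang: (none).
Viktor ∩ Alice ∩ Sven ∩ Ines ∩ Liang ∩ Oren: (none).
Windows ≥ 60 min: (none).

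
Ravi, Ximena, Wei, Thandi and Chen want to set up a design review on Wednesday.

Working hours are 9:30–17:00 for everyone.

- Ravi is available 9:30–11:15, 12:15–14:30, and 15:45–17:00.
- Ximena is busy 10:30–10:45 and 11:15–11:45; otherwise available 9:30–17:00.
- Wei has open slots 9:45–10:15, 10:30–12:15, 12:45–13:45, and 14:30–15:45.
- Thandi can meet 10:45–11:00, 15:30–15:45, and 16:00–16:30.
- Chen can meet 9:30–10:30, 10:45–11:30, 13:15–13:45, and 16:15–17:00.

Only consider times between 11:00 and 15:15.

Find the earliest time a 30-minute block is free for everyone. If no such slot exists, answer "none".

none

Ximena free within 09:30–17:00: 09:30–10:30, 10:45–11:15, 11:45–17:00.
Ravi ∩ Ximena: 09:30–10:30, 10:45–11:15, 12:15–14:30, 15:45–17:00.
Ravi ∩ Ximena ∩ Wei: 09:45–10:15, 10:45–11:15, 12:45–13:45.
Ravi ∩ Ximena ∩ Wei ∩ Thandi: 10:45–11:00.
Ravi ∩ Ximena ∩ Wei ∩ Thandi ∩ Chen: 10:45–11:00.
Restricted to 11:00–15:15: (none).
Windows ≥ 30 min: (none).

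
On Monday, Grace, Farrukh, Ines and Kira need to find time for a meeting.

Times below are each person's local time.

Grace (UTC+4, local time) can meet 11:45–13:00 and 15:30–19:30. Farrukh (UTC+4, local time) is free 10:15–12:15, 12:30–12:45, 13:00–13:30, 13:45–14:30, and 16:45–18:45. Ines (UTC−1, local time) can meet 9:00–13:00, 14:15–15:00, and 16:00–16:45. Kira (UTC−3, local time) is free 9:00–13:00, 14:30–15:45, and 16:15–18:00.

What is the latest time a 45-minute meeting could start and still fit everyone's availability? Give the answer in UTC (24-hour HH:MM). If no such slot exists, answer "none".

13:15

Grace → UTC: 07:45–09:00, 11:30–15:30.
Farrukh → UTC: 06:15–08:15, 08:30–08:45, 09:00–09:30, 09:45–10:30, 12:45–14:45.
Ines → UTC: 10:00–14:00, 15:15–16:00, 17:00–17:45.
Kira → UTC: 12:00–16:00, 17:30–18:45, 19:15–21:00.
Grace ∩ Farrukh: 07:45–08:15, 08:30–08:45, 12:45–14:45.
Grace ∩ Farrukh ∩ Ines: 12:45–14:00.
Grace ∩ Farrukh ∩ Ines ∩ Kira: 12:45–14:00.
Windows ≥ 45 min: 12:45–14:00.
Latest start in the last window 12:45–14:00 is 14:00 − 45 min = 13:15.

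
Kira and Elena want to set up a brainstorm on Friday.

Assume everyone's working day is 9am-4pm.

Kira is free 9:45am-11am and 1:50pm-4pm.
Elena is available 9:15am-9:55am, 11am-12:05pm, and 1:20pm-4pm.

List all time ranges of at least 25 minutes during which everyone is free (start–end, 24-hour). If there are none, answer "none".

13:50–16:00

Kira ∩ Elena: 09:45–09:55, 13:50–16:00.
Windows ≥ 25 min: 13:50–16:00.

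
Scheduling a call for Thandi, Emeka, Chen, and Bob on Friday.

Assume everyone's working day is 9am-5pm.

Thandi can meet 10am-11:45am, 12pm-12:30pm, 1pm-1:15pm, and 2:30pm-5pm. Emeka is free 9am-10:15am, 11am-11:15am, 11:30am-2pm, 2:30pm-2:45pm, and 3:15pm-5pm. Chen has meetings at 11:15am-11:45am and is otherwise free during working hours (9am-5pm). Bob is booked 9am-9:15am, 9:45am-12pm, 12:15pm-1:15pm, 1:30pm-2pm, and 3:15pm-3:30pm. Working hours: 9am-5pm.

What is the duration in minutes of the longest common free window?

90 minutes

Chen free within 09:00–17:00: 09:00–11:15, 11:45–17:00.
Bob free within 09:00–17:00: 09:15–09:45, 12:00–12:15, 13:15–13:30, 14:00–15:15, 15:30–17:00.
Thandi ∩ Emeka: 10:00–10:15, 11:00–11:15, 11:30–11:45, 12:00–12:30, 13:00–13:15, 14:30–14:45, 15:15–17:00.
Thandi ∩ Emeka ∩ Chen: 10:00–10:15, 11:00–11:15, 12:00–12:30, 13:00–13:15, 14:30–14:45, 15:15–17:00.
Thandi ∩ Emeka ∩ Chen ∩ Bob: 12:00–12:15, 14:30–14:45, 15:30–17:00.
Common window lengths: 15, 15, 90 min; longest is 90.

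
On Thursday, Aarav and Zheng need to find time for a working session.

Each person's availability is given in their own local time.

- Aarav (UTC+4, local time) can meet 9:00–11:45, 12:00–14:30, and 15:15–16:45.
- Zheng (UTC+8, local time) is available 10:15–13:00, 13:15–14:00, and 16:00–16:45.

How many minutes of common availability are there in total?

90 minutes

Aarav → UTC: 05:00–07:45, 08:00–10:30, 11:15–12:45.
Zheng → UTC: 02:15–05:00, 05:15–06:00, 08:00–08:45.
Aarav ∩ Zheng: 05:15–06:00, 08:00–08:45.
Total common minutes: 45 + 45 = 90.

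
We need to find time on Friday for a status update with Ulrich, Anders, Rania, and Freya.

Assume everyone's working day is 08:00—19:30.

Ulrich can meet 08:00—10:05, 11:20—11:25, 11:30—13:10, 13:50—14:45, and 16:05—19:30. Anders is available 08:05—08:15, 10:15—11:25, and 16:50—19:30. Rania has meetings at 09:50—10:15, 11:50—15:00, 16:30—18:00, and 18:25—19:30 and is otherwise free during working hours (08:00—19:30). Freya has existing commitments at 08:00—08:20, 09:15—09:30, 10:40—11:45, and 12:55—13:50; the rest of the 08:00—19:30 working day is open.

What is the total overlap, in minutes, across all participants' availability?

25 minutes

Rania free within 08:00–19:30: 08:00–09:50, 10:15–11:50, 15:00–16:30, 18:00–18:25.
Freya free within 08:00–19:30: 08:20–09:15, 09:30–10:40, 11:45–12:55, 13:50–19:30.
Ulrich ∩ Anders: 08:05–08:15, 11:20–11:25, 16:50–19:30.
Ulrich ∩ Anders ∩ Rania: 08:05–08:15, 11:20–11:25, 18:00–18:25.
Ulrich ∩ Anders ∩ Rania ∩ Freya: 18:00–18:25.
Total common minutes: 25.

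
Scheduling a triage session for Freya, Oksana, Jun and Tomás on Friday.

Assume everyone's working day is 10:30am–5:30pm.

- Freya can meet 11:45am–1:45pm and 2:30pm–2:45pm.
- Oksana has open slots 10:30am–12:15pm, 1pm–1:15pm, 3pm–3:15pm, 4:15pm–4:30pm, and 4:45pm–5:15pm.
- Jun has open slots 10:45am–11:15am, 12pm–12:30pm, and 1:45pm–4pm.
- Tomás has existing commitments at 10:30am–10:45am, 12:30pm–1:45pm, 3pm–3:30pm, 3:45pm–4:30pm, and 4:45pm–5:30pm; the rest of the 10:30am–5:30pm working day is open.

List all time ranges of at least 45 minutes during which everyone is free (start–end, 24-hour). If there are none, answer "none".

none

Tomás free within 10:30–17:30: 10:45–12:30, 13:45–15:00, 15:30–15:45, 16:30–16:45.
Freya ∩ Oksana: 11:45–12:15, 13:00–13:15.
Freya ∩ Oksana ∩ Jun: 12:00–12:15.
Freya ∩ Oksana ∩ Jun ∩ Tomás: 12:00–12:15.
Windows ≥ 45 min: (none).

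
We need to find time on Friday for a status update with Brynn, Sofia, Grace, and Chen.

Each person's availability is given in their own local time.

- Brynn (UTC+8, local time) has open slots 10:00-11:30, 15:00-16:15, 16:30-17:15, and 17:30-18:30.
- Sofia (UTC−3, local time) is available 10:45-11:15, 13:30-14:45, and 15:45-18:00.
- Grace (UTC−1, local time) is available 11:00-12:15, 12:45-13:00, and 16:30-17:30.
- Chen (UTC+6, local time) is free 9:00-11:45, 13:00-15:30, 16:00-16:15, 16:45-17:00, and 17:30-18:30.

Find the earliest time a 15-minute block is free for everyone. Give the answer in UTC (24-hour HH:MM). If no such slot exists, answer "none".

none

Brynn → UTC: 02:00–03:30, 07:00–08:15, 08:30–09:15, 09:30–10:30.
Sofia → UTC: 13:45–14:15, 16:30–17:45, 18:45–21:00.
Grace → UTC: 12:00–13:15, 13:45–14:00, 17:30–18:30.
Chen → UTC: 03:00–05:45, 07:00–09:30, 10:00–10:15, 10:45–11:00, 11:30–12:30.
Brynn ∩ Sofia: (none).
Brynn ∩ Sofia ∩ Grace: (none).
Brynn ∩ Sofia ∩ Grace ∩ Chen: (none).
Windows ≥ 15 min: (none).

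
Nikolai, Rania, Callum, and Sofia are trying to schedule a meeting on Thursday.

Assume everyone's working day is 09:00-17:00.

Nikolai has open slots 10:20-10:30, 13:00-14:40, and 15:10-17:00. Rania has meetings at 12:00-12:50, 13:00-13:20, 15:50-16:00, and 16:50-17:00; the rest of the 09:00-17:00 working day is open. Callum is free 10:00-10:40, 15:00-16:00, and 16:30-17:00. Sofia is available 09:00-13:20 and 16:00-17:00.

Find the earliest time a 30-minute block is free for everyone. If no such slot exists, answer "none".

none

Rania free within 09:00–17:00: 09:00–12:00, 12:50–13:00, 13:20–15:50, 16:00–16:50.
Nikolai ∩ Rania: 10:20–10:30, 13:20–14:40, 15:10–15:50, 16:00–16:50.
Nikolai ∩ Rania ∩ Callum: 10:20–10:30, 15:10–15:50, 16:30–16:50.
Nikolai ∩ Rania ∩ Callum ∩ Sofia: 10:20–10:30, 16:30–16:50.
Windows ≥ 30 min: (none).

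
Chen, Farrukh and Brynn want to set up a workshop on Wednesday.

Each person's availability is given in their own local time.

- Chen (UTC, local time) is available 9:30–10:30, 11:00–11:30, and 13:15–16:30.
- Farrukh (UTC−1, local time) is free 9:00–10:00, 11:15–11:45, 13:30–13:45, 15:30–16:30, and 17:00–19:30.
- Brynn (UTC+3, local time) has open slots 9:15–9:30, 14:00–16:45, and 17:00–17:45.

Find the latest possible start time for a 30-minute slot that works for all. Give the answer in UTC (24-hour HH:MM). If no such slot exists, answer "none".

Chen → UTC: 09:30–10:30, 11:00–11:30, 13:15–16:30.
Farrukh → UTC: 10:00–11:00, 12:15–12:45, 14:30–14:45, 16:30–17:30, 18:00–20:30.
Brynn → UTC: 06:15–06:30, 11:00–13:45, 14:00–14:45.
Chen ∩ Farrukh: 10:00–10:30, 14:30–14:45.
Chen ∩ Farrukh ∩ Brynn: 14:30–14:45.
Windows ≥ 30 min: (none).

none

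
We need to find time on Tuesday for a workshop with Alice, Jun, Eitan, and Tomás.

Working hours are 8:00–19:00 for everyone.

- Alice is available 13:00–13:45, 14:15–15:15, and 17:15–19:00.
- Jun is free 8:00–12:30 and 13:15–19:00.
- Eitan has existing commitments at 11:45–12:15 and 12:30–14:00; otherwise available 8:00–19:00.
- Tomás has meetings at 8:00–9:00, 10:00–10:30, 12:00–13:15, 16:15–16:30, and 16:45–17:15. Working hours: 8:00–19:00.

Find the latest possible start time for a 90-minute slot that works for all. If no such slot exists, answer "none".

17:30

Eitan free within 08:00–19:00: 08:00–11:45, 12:15–12:30, 14:00–19:00.
Tomás free within 08:00–19:00: 09:00–10:00, 10:30–12:00, 13:15–16:15, 16:30–16:45, 17:15–19:00.
Alice ∩ Jun: 13:15–13:45, 14:15–15:15, 17:15–19:00.
Alice ∩ Jun ∩ Eitan: 14:15–15:15, 17:15–19:00.
Alice ∩ Jun ∩ Eitan ∩ Tomás: 14:15–15:15, 17:15–19:00.
Windows ≥ 90 min: 17:15–19:00.
Latest start in the last window 17:15–19:00 is 19:00 − 90 min = 17:30.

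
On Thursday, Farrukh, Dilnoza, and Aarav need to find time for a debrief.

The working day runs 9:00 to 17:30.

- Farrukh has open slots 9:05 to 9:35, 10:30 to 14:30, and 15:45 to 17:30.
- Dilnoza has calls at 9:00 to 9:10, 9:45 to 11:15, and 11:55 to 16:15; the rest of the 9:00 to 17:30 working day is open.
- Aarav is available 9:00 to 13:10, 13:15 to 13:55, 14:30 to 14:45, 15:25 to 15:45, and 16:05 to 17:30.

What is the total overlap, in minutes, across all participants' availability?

140 minutes

Dilnoza free within 09:00–17:30: 09:10–09:45, 11:15–11:55, 16:15–17:30.
Farrukh ∩ Dilnoza: 09:10–09:35, 11:15–11:55, 16:15–17:30.
Farrukh ∩ Dilnoza ∩ Aarav: 09:10–09:35, 11:15–11:55, 16:15–17:30.
Total common minutes: 25 + 40 + 75 = 140.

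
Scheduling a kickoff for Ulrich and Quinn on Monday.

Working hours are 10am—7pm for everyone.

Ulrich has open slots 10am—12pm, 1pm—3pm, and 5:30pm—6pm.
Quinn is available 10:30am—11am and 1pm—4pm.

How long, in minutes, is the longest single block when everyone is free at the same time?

120 minutes

Ulrich ∩ Quinn: 10:30–11:00, 13:00–15:00.
Common window lengths: 30, 120 min; longest is 120.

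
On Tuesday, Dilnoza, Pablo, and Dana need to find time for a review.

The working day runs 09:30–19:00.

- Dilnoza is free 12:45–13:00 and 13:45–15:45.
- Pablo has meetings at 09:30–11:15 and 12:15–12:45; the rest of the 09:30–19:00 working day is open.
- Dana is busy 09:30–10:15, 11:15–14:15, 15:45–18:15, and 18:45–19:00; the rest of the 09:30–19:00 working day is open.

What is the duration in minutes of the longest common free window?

Pablo free within 09:30–19:00: 11:15–12:15, 12:45–19:00.
Dana free within 09:30–19:00: 10:15–11:15, 14:15–15:45, 18:15–18:45.
Dilnoza ∩ Pablo: 12:45–13:00, 13:45–15:45.
Dilnoza ∩ Pablo ∩ Dana: 14:15–15:45.
Single common window of 90 minutes.

90 minutes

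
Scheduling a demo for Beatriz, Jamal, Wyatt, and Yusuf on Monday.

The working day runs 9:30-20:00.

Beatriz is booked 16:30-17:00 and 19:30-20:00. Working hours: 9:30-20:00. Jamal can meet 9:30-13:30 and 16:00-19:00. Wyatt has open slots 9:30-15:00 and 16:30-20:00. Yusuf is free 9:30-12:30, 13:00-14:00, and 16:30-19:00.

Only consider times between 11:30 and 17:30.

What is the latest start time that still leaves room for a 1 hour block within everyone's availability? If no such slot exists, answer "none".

11:30

Beatriz free within 09:30–20:00: 09:30–16:30, 17:00–19:30.
Beatriz ∩ Jamal: 09:30–13:30, 16:00–16:30, 17:00–19:00.
Beatriz ∩ Jamal ∩ Wyatt: 09:30–13:30, 17:00–19:00.
Beatriz ∩ Jamal ∩ Wyatt ∩ Yusuf: 09:30–12:30, 13:00–13:30, 17:00–19:00.
Restricted to 11:30–17:30: 11:30–12:30, 13:00–13:30, 17:00–17:30.
Windows ≥ 60 min: 11:30–12:30.
Latest start in the last window 11:30–12:30 is 12:30 − 60 min = 11:30.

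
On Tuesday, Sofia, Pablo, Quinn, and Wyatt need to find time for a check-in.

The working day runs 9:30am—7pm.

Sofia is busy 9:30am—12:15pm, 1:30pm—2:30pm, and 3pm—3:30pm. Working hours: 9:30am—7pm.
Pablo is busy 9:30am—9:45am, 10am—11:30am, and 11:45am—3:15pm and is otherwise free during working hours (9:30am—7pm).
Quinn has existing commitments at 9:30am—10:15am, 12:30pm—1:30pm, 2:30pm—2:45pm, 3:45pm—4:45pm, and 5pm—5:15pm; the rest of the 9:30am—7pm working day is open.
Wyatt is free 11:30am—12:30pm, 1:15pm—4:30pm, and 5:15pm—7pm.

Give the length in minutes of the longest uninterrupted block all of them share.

Sofia free within 09:30–19:00: 12:15–13:30, 14:30–15:00, 15:30–19:00.
Pablo free within 09:30–19:00: 09:45–10:00, 11:30–11:45, 15:15–19:00.
Quinn free within 09:30–19:00: 10:15–12:30, 13:30–14:30, 14:45–15:45, 16:45–17:00, 17:15–19:00.
Sofia ∩ Pablo: 15:30–19:00.
Sofia ∩ Pablo ∩ Quinn: 15:30–15:45, 16:45–17:00, 17:15–19:00.
Sofia ∩ Pablo ∩ Quinn ∩ Wyatt: 15:30–15:45, 17:15–19:00.
Common window lengths: 15, 105 min; longest is 105.

105 minutes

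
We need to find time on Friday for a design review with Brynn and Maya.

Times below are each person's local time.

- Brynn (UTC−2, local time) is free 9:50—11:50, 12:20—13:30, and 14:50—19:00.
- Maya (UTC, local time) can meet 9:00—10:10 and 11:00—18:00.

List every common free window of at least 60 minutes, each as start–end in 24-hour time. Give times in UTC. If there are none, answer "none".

Brynn → UTC: 11:50–13:50, 14:20–15:30, 16:50–21:00.
Maya → UTC: 09:00–10:10, 11:00–18:00.
Brynn ∩ Maya: 11:50–13:50, 14:20–15:30, 16:50–18:00.
Windows ≥ 60 min: 11:50–13:50, 14:20–15:30, 16:50–18:00.

11:50–13:50, 14:20–15:30, 16:50–18:00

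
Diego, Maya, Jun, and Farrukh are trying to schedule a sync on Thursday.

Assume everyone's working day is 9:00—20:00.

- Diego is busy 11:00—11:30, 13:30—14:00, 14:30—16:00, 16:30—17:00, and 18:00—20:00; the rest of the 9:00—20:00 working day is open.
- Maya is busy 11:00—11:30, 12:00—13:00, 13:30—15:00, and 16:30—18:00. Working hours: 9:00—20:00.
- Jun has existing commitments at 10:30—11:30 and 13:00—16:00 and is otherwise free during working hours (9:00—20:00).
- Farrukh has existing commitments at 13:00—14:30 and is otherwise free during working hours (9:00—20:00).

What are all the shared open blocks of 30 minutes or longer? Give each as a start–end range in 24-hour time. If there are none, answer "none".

09:00–10:30, 11:30–12:00, 16:00–16:30

Diego free within 09:00–20:00: 09:00–11:00, 11:30–13:30, 14:00–14:30, 16:00–16:30, 17:00–18:00.
Maya free within 09:00–20:00: 09:00–11:00, 11:30–12:00, 13:00–13:30, 15:00–16:30, 18:00–20:00.
Jun free within 09:00–20:00: 09:00–10:30, 11:30–13:00, 16:00–20:00.
Farrukh free within 09:00–20:00: 09:00–13:00, 14:30–20:00.
Diego ∩ Maya: 09:00–11:00, 11:30–12:00, 13:00–13:30, 16:00–16:30.
Diego ∩ Maya ∩ Jun: 09:00–10:30, 11:30–12:00, 16:00–16:30.
Diego ∩ Maya ∩ Jun ∩ Farrukh: 09:00–10:30, 11:30–12:00, 16:00–16:30.
Windows ≥ 30 min: 09:00–10:30, 11:30–12:00, 16:00–16:30.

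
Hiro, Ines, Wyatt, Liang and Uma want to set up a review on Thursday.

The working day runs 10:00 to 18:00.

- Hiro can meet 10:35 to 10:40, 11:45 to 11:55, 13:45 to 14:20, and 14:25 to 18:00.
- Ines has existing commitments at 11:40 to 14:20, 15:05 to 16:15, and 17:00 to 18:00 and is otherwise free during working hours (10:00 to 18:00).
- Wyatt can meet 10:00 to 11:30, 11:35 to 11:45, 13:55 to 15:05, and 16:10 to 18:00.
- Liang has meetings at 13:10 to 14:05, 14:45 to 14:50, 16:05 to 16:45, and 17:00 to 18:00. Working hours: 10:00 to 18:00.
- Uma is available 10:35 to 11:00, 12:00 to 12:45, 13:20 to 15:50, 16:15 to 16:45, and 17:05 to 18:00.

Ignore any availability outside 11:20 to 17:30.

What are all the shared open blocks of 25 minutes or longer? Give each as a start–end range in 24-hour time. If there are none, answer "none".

Ines free within 10:00–18:00: 10:00–11:40, 14:20–15:05, 16:15–17:00.
Liang free within 10:00–18:00: 10:00–13:10, 14:05–14:45, 14:50–16:05, 16:45–17:00.
Hiro ∩ Ines: 10:35–10:40, 14:25–15:05, 16:15–17:00.
Hiro ∩ Ines ∩ Wyatt: 10:35–10:40, 14:25–15:05, 16:15–17:00.
Hiro ∩ Ines ∩ Wyatt ∩ Liang: 10:35–10:40, 14:25–14:45, 14:50–15:05, 16:45–17:00.
Hiro ∩ Ines ∩ Wyatt ∩ Liang ∩ Uma: 10:35–10:40, 14:25–14:45, 14:50–15:05.
Restricted to 11:20–17:30: 14:25–14:45, 14:50–15:05.
Windows ≥ 25 min: (none).

none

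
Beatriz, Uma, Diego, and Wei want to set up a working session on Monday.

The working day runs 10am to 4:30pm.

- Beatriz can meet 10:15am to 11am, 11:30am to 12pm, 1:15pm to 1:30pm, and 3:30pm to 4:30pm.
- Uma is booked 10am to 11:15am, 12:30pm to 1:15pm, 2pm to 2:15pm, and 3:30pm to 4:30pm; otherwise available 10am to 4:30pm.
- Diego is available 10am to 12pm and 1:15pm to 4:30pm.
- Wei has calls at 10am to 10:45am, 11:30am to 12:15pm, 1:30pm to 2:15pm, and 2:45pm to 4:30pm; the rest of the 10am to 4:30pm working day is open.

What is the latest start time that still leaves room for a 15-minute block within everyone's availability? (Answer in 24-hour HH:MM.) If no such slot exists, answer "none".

13:15

Uma free within 10:00–16:30: 11:15–12:30, 13:15–14:00, 14:15–15:30.
Wei free within 10:00–16:30: 10:45–11:30, 12:15–13:30, 14:15–14:45.
Beatriz ∩ Uma: 11:30–12:00, 13:15–13:30.
Beatriz ∩ Uma ∩ Diego: 11:30–12:00, 13:15–13:30.
Beatriz ∩ Uma ∩ Diego ∩ Wei: 13:15–13:30.
Windows ≥ 15 min: 13:15–13:30.
Latest start in the last window 13:15–13:30 is 13:30 − 15 min = 13:15.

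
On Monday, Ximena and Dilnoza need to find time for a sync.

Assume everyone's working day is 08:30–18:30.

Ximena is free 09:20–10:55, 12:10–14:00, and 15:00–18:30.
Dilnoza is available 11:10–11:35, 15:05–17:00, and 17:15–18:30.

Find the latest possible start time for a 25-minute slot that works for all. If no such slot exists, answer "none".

Ximena ∩ Dilnoza: 15:05–17:00, 17:15–18:30.
Windows ≥ 25 min: 15:05–17:00, 17:15–18:30.
Latest start in the last window 17:15–18:30 is 18:30 − 25 min = 18:05.

18:05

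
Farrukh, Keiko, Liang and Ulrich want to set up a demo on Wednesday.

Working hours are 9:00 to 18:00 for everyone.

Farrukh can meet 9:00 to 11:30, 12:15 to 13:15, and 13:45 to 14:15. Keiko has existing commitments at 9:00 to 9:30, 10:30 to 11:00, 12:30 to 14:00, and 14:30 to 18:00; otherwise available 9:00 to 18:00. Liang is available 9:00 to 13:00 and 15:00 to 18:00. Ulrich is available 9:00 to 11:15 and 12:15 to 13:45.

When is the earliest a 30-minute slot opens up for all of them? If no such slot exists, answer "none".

Keiko free within 09:00–18:00: 09:30–10:30, 11:00–12:30, 14:00–14:30.
Farrukh ∩ Keiko: 09:30–10:30, 11:00–11:30, 12:15–12:30, 14:00–14:15.
Farrukh ∩ Keiko ∩ Liang: 09:30–10:30, 11:00–11:30, 12:15–12:30.
Farrukh ∩ Keiko ∩ Liang ∩ Ulrich: 09:30–10:30, 11:00–11:15, 12:15–12:30.
Windows ≥ 30 min: 09:30–10:30.
Earliest such window starts at 09:30.

09:30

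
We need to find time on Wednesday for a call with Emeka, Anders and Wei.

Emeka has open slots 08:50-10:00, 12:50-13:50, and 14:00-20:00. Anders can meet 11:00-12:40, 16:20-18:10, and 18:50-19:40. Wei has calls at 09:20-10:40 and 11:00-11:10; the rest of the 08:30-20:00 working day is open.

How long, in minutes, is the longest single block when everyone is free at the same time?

110 minutes

Wei free within 08:30–20:00: 08:30–09:20, 10:40–11:00, 11:10–20:00.
Emeka ∩ Anders: 16:20–18:10, 18:50–19:40.
Emeka ∩ Anders ∩ Wei: 16:20–18:10, 18:50–19:40.
Common window lengths: 110, 50 min; longest is 110.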